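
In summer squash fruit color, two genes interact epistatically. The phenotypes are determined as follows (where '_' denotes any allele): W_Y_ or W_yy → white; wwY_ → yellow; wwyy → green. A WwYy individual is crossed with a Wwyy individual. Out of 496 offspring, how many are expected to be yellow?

Cross: WwYy × Wwyy — consider each gene separately:
W gene: Ww × Ww → 1 WW, 2 Ww, 1 ww → 3 W_ : 1 ww (out of 4)
Y gene: Yy × yy → 2 Yy, 2 yy → 2 Y_ : 2 yy (out of 4)
Genotype classes (out of 4 × 4 = 16): W_Y_ = 3×2 = 6; W_yy = 3×2 = 6; wwY_ = 1×2 = 2; wwyy = 1×2 = 2
Apply the phenotype rules: W_Y_ (6) + W_yy (6) → white; wwY_ (2) → yellow; wwyy (2) → green
Phenotype counts (out of 16): 12 white, 2 yellow, 2 green
yellow: 2 out of 16 → fraction 1/8
Expected count = 1/8 × 496 = 62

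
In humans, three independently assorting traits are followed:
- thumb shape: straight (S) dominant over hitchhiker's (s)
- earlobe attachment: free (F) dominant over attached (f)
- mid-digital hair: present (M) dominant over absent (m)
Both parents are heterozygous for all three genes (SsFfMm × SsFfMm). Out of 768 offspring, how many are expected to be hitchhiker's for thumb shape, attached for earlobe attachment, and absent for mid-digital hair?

Trihybrid cross: SsFfMm × SsFfMm
Each trait segregates independently with a 3:1 phenotypic ratio, so each gene contributes 3/4 (dominant) or 1/4 (recessive).
Target: hitchhiker's (thumb shape), attached (earlobe attachment), absent (mid-digital hair)
Probability = product of independent per-trait probabilities
= 1/4 × 1/4 × 1/4 = 1/64
Expected count = 1/64 × 768 = 12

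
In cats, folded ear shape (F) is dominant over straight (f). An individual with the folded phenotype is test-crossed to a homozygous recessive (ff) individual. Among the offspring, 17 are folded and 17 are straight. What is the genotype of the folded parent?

Test cross: ? × ff
Offspring: 17 folded, 17 straight — approximately 1:1.
A 1:1 ratio in a test cross indicates the unknown parent is heterozygous (Ff).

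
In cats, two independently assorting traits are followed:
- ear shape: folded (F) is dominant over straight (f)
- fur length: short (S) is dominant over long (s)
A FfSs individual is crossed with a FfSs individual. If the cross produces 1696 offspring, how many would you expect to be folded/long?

Dihybrid cross FfSs × FfSs — consider each gene separately:
ear shape: Ff × Ff → 1 FF, 2 Ff, 1 ff → 3 F_ : 1 ff (out of 4)
fur length: Ss × Ss → 1 SS, 2 Ss, 1 ss → 3 S_ : 1 ss (out of 4)
Combine (counts out of 4 × 4 = 16): folded/short (F_S_) = 3×3 = 9; folded/long (F_ss) = 3×1 = 3; straight/short (ffS_) = 1×3 = 3; straight/long (ffss) = 1×1 = 1
Phenotype counts (out of 16): 9 folded/short, 3 folded/long, 3 straight/short, 1 straight/long
folded/long: 3 out of 16 → fraction 3/16
Expected count = 3/16 × 1696 = 318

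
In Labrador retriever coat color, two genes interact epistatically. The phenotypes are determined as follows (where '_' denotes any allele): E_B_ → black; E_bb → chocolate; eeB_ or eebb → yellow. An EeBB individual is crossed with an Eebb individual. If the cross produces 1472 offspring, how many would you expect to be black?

Cross: EeBB × Eebb — consider each gene separately:
E gene: Ee × Ee → 1 EE, 2 Ee, 1 ee → 3 E_ : 1 ee (out of 4)
B gene: BB × bb → 4 Bb → 4 B_ (out of 4)
Genotype classes (out of 4 × 4 = 16): E_B_ = 3×4 = 12; eeB_ = 1×4 = 4
Apply the phenotype rules: E_B_ (12) → black; eeB_ (4) → yellow
Phenotype counts (out of 16): 12 black, 4 yellow
black: 12 out of 16 → fraction 3/4
Expected count = 3/4 × 1472 = 1104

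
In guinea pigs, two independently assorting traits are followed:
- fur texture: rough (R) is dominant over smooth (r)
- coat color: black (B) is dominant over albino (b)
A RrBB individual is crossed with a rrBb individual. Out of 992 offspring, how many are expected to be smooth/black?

Dihybrid cross RrBB × rrBb — consider each gene separately:
fur texture: Rr × rr → 2 Rr, 2 rr → 2 R_ : 2 rr (out of 4)
coat color: BB × Bb → 2 BB, 2 Bb → 4 B_ (out of 4)
Combine (counts out of 4 × 4 = 16): rough/black (R_B_) = 2×4 = 8; smooth/black (rrB_) = 2×4 = 8
Phenotype counts (out of 16): 8 rough/black, 8 smooth/black
smooth/black: 8 out of 16 → fraction 1/2
Expected count = 1/2 × 992 = 496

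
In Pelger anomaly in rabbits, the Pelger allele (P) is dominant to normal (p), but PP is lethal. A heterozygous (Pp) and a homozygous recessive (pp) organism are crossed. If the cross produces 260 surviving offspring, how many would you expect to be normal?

Cross: Pp × pp
Punnett square offspring (before lethality): 2 Pp, 2 pp
No PP offspring are produced in this cross.
normal: 2 out of 4 → fraction 1/2
Expected count = 1/2 × 260 = 130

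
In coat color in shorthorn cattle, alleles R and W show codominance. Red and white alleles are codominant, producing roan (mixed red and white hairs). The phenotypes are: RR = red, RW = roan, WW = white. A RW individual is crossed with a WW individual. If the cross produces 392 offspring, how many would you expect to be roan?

Punnett square for RW × WW:
Offspring genotypes: 2 RW, 2 WW
Phenotype counts: 2 roan, 2 white
roan: 2 out of 4 → fraction 1/2
Expected count = 1/2 × 392 = 196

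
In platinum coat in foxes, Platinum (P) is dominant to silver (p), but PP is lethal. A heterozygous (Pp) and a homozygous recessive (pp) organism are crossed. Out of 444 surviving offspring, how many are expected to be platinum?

Cross: Pp × pp
Punnett square offspring (before lethality): 2 Pp, 2 pp
No PP offspring are produced in this cross.
platinum: 2 out of 4 → fraction 1/2
Expected count = 1/2 × 444 = 222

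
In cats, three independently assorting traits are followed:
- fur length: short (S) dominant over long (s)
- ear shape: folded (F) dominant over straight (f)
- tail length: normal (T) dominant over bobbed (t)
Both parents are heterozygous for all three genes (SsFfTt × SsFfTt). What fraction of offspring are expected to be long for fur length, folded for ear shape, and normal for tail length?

Trihybrid cross: SsFfTt × SsFfTt
Each trait segregates independently with a 3:1 phenotypic ratio, so each gene contributes 3/4 (dominant) or 1/4 (recessive).
Target: long (fur length), folded (ear shape), normal (tail length)
Probability = product of independent per-trait probabilities
= 1/4 × 3/4 × 3/4 = 9/64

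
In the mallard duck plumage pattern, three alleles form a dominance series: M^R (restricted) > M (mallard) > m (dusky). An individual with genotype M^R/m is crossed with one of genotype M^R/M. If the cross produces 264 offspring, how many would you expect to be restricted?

Cross: M^R/m × M^R/M
Allele dominance: M^R > M > m
Offspring genotypes: 1 M^R/M^R, 1 M^R/M, 1 M^R/m, 1 M/m
Phenotype counts: 3 restricted, 1 mallard
restricted: 3 out of 4 → fraction 3/4
Expected count = 3/4 × 264 = 198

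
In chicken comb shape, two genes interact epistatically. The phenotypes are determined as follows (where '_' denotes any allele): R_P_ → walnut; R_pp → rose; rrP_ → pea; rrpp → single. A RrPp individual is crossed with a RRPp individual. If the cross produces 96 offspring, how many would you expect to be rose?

Cross: RrPp × RRPp — consider each gene separately:
R gene: Rr × RR → 2 RR, 2 Rr → 4 R_ (out of 4)
P gene: Pp × Pp → 1 PP, 2 Pp, 1 pp → 3 P_ : 1 pp (out of 4)
Genotype classes (out of 4 × 4 = 16): R_P_ = 4×3 = 12; R_pp = 4×1 = 4
Apply the phenotype rules: R_P_ (12) → walnut; R_pp (4) → rose
Phenotype counts (out of 16): 12 walnut, 4 rose
rose: 4 out of 16 → fraction 1/4
Expected count = 1/4 × 96 = 24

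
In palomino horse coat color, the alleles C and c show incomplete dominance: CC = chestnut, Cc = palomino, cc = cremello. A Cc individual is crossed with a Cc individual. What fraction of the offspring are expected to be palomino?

Punnett square for Cc × Cc:
Offspring genotypes: 1 CC, 2 Cc, 1 cc
Phenotype counts: 1 chestnut, 2 palomino, 1 cremello
palomino: 2 out of 4
Probability: 2/4 = 1/2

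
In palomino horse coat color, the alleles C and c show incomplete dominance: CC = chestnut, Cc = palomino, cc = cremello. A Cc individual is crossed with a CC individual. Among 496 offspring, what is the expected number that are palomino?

Punnett square for Cc × CC:
Offspring genotypes: 2 CC, 2 Cc
Phenotype counts: 2 chestnut, 2 palomino
palomino: 2 out of 4 → fraction 1/2
Expected count = 1/2 × 496 = 248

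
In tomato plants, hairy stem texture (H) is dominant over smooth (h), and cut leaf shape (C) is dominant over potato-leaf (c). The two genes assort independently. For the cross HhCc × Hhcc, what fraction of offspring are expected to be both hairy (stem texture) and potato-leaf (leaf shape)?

Dihybrid cross HhCc × Hhcc — consider each gene separately:
stem texture: Hh × Hh → 1 HH, 2 Hh, 1 hh → 3 H_ : 1 hh (out of 4)
leaf shape: Cc × cc → 2 Cc, 2 cc → 2 C_ : 2 cc (out of 4)
Looking for: hairy (H_) and potato-leaf (cc)
P(hairy) = 3/4, P(potato-leaf) = 2/4
P(both) = 3/4 × 2/4 = 6/16 = 3/8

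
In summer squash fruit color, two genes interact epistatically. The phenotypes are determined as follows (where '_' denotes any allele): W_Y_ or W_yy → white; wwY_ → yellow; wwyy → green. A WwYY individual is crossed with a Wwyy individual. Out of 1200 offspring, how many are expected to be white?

Cross: WwYY × Wwyy — consider each gene separately:
W gene: Ww × Ww → 1 WW, 2 Ww, 1 ww → 3 W_ : 1 ww (out of 4)
Y gene: YY × yy → 4 Yy → 4 Y_ (out of 4)
Genotype classes (out of 4 × 4 = 16): W_Y_ = 3×4 = 12; wwY_ = 1×4 = 4
Apply the phenotype rules: W_Y_ (12) → white; wwY_ (4) → yellow
Phenotype counts (out of 16): 12 white, 4 yellow
white: 12 out of 16 → fraction 3/4
Expected count = 3/4 × 1200 = 900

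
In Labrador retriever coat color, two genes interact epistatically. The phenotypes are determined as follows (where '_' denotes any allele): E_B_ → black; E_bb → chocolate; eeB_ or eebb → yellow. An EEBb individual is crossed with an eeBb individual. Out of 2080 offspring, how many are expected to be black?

Cross: EEBb × eeBb — consider each gene separately:
E gene: EE × ee → 4 Ee → 4 E_ (out of 4)
B gene: Bb × Bb → 1 BB, 2 Bb, 1 bb → 3 B_ : 1 bb (out of 4)
Genotype classes (out of 4 × 4 = 16): E_B_ = 4×3 = 12; E_bb = 4×1 = 4
Apply the phenotype rules: E_B_ (12) → black; E_bb (4) → chocolate
Phenotype counts (out of 16): 12 black, 4 chocolate
black: 12 out of 16 → fraction 3/4
Expected count = 3/4 × 2080 = 1560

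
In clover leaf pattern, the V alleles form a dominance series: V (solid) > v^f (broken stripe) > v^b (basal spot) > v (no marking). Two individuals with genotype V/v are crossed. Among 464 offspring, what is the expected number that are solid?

Cross: V/v × V/v
Allele dominance: V > v^f > v^b > v
Offspring genotypes: 1 V/V, 2 V/v, 1 v/v
Phenotype counts: 3 solid, 1 unmarked
solid: 3 out of 4 → fraction 3/4
Expected count = 3/4 × 464 = 348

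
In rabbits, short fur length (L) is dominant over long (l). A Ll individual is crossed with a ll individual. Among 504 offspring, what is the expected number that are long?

Punnett square for Ll × ll:
Offspring genotypes: 2 Ll, 2 ll
short: 2, long: 2
long: 2 out of 4 → fraction 1/2
Expected count = 1/2 × 504 = 252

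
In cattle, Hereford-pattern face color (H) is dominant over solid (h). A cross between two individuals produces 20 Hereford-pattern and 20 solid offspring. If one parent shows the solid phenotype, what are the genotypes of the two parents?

Observed offspring: 20 Hereford-pattern, 20 solid
The observed ratio simplifies to 1:1. One parent shows solid, so its genotype must be hh. A 1:1 offspring split requires the other parent to be heterozygous (Hh).
Parent genotypes: hh × Hh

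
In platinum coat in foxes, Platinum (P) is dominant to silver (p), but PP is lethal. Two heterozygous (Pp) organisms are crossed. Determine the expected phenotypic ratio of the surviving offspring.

Cross: Pp × Pp
Punnett square offspring (before lethality): 1 PP, 2 Pp, 1 pp
The PP genotype is lethal (embryos die); surviving offspring: 2 Pp, 1 pp
Ratio: 2 platinum : 1 silver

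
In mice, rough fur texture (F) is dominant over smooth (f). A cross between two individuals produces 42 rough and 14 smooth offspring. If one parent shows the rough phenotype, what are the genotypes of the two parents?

Observed offspring: 42 rough, 14 smooth
The observed ratio simplifies to 3:1. Smooth (ff) offspring appear, so each parent must contribute one f allele. The parent stated to show rough carries F, so it is Ff. The other parent is then either Ff or ff: Ff × ff would give a 1:1 split, whereas Ff × Ff gives 3:1 — matching the data. So both parents are heterozygous (Ff × Ff).
Parent genotypes: Ff × Ff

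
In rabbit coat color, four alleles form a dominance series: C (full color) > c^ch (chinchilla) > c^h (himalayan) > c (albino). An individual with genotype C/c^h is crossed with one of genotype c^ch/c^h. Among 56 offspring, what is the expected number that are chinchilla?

Cross: C/c^h × c^ch/c^h
Allele dominance: C > c^ch > c^h > c
Offspring genotypes: 1 C/c^ch, 1 C/c^h, 1 c^ch/c^h, 1 c^h/c^h
Phenotype counts: 2 full color, 1 chinchilla, 1 himalayan
chinchilla: 1 out of 4 → fraction 1/4
Expected count = 1/4 × 56 = 14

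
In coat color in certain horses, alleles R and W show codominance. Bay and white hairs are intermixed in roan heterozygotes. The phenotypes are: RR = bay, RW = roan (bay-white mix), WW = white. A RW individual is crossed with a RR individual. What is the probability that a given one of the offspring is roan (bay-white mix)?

Punnett square for RW × RR:
Offspring genotypes: 2 RR, 2 RW
Phenotype counts: 2 bay, 2 roan (bay-white mix)
roan (bay-white mix): 2 out of 4
Probability: 2/4 = 1/2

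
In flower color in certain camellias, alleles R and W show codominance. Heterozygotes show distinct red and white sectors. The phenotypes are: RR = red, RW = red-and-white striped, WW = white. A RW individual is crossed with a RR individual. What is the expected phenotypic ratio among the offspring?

Punnett square for RW × RR:
Offspring genotypes: 2 RR, 2 RW
Phenotype counts: 2 red, 2 red-and-white striped
Ratio: 1 red : 1 red-and-white striped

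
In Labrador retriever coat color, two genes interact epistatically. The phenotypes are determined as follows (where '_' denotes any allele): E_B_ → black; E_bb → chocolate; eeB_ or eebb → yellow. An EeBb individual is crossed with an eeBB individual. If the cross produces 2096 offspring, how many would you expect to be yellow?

Cross: EeBb × eeBB — consider each gene separately:
E gene: Ee × ee → 2 Ee, 2 ee → 2 E_ : 2 ee (out of 4)
B gene: Bb × BB → 2 BB, 2 Bb → 4 B_ (out of 4)
Genotype classes (out of 4 × 4 = 16): E_B_ = 2×4 = 8; eeB_ = 2×4 = 8
Apply the phenotype rules: E_B_ (8) → black; eeB_ (8) → yellow
Phenotype counts (out of 16): 8 black, 8 yellow
yellow: 8 out of 16 → fraction 1/2
Expected count = 1/2 × 2096 = 1048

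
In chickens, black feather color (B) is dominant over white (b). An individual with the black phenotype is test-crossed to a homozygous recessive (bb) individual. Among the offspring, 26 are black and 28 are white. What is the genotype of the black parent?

Test cross: ? × bb
Offspring: 26 black, 28 white — approximately 1:1.
A 1:1 ratio in a test cross indicates the unknown parent is heterozygous (Bb).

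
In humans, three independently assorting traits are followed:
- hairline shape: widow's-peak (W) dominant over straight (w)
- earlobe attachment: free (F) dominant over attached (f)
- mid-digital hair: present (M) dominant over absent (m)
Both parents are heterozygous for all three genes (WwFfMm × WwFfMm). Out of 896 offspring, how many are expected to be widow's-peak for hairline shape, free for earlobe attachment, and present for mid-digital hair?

Trihybrid cross: WwFfMm × WwFfMm
Each trait segregates independently with a 3:1 phenotypic ratio, so each gene contributes 3/4 (dominant) or 1/4 (recessive).
Target: widow's-peak (hairline shape), free (earlobe attachment), present (mid-digital hair)
Probability = product of independent per-trait probabilities
= 3/4 × 3/4 × 3/4 = 27/64
Expected count = 27/64 × 896 = 378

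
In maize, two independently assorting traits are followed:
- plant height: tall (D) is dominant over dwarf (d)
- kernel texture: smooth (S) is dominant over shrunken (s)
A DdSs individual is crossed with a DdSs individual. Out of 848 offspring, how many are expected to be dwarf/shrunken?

Dihybrid cross DdSs × DdSs — consider each gene separately:
plant height: Dd × Dd → 1 DD, 2 Dd, 1 dd → 3 D_ : 1 dd (out of 4)
kernel texture: Ss × Ss → 1 SS, 2 Ss, 1 ss → 3 S_ : 1 ss (out of 4)
Combine (counts out of 4 × 4 = 16): tall/smooth (D_S_) = 3×3 = 9; tall/shrunken (D_ss) = 3×1 = 3; dwarf/smooth (ddS_) = 1×3 = 3; dwarf/shrunken (ddss) = 1×1 = 1
Phenotype counts (out of 16): 9 tall/smooth, 3 tall/shrunken, 3 dwarf/smooth, 1 dwarf/shrunken
dwarf/shrunken: 1 out of 16 → fraction 1/16
Expected count = 1/16 × 848 = 53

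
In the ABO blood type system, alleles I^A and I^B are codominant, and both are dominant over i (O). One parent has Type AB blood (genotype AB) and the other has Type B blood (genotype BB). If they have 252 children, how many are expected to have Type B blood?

Cross: AB × BB
Possible offspring genotypes: 2 AB, 2 BB
Blood type counts: 2 Type AB, 2 Type B
Probability of Type B: 2/4 = 1/2
Expected count = 1/2 × 252 = 126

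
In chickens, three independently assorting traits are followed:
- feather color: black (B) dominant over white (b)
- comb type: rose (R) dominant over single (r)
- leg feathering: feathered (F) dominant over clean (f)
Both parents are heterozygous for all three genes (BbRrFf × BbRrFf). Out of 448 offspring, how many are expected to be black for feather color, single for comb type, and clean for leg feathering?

Trihybrid cross: BbRrFf × BbRrFf
Each trait segregates independently with a 3:1 phenotypic ratio, so each gene contributes 3/4 (dominant) or 1/4 (recessive).
Target: black (feather color), single (comb type), clean (leg feathering)
Probability = product of independent per-trait probabilities
= 3/4 × 1/4 × 1/4 = 3/64
Expected count = 3/64 × 448 = 21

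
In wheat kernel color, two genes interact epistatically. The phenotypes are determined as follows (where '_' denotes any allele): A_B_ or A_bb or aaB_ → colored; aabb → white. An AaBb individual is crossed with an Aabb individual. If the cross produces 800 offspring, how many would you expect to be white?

Cross: AaBb × Aabb — consider each gene separately:
A gene: Aa × Aa → 1 AA, 2 Aa, 1 aa → 3 A_ : 1 aa (out of 4)
B gene: Bb × bb → 2 Bb, 2 bb → 2 B_ : 2 bb (out of 4)
Genotype classes (out of 4 × 4 = 16): A_B_ = 3×2 = 6; A_bb = 3×2 = 6; aaB_ = 1×2 = 2; aabb = 1×2 = 2
Apply the phenotype rules: A_B_ (6) + A_bb (6) + aaB_ (2) → colored; aabb (2) → white
Phenotype counts (out of 16): 14 colored, 2 white
white: 2 out of 16 → fraction 1/8
Expected count = 1/8 × 800 = 100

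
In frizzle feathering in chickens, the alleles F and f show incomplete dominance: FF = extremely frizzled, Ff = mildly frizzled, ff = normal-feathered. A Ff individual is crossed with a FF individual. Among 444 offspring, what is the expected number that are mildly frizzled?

Punnett square for Ff × FF:
Offspring genotypes: 2 FF, 2 Ff
Phenotype counts: 2 extremely frizzled, 2 mildly frizzled
mildly frizzled: 2 out of 4 → fraction 1/2
Expected count = 1/2 × 444 = 222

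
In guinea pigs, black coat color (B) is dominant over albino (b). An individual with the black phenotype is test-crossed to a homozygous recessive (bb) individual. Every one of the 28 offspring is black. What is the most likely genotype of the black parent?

Test cross: ? × bb
All offspring are black.
If the unknown parent were heterozygous (Bb), about half of 28 offspring would be albino; none are. The unknown parent is most likely homozygous dominant (BB).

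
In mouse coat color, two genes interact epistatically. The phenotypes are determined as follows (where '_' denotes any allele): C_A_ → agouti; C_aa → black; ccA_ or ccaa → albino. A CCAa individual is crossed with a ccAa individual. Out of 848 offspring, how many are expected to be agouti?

Cross: CCAa × ccAa — consider each gene separately:
C gene: CC × cc → 4 Cc → 4 C_ (out of 4)
A gene: Aa × Aa → 1 AA, 2 Aa, 1 aa → 3 A_ : 1 aa (out of 4)
Genotype classes (out of 4 × 4 = 16): C_A_ = 4×3 = 12; C_aa = 4×1 = 4
Apply the phenotype rules: C_A_ (12) → agouti; C_aa (4) → black
Phenotype counts (out of 16): 12 agouti, 4 black
agouti: 12 out of 16 → fraction 3/4
Expected count = 3/4 × 848 = 636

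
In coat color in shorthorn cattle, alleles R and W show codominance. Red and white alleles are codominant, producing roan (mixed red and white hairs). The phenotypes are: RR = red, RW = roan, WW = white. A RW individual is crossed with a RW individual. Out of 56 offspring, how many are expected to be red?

Punnett square for RW × RW:
Offspring genotypes: 1 RR, 2 RW, 1 WW
Phenotype counts: 1 red, 2 roan, 1 white
red: 1 out of 4 → fraction 1/4
Expected count = 1/4 × 56 = 14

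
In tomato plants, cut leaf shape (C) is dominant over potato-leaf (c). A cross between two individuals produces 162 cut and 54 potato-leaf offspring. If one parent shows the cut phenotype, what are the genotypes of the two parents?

Observed offspring: 162 cut, 54 potato-leaf
The observed ratio simplifies to 3:1. Potato-leaf (cc) offspring appear, so each parent must contribute one c allele. The parent stated to show cut carries C, so it is Cc. The other parent is then either Cc or cc: Cc × cc would give a 1:1 split, whereas Cc × Cc gives 3:1 — matching the data. So both parents are heterozygous (Cc × Cc).
Parent genotypes: Cc × Cc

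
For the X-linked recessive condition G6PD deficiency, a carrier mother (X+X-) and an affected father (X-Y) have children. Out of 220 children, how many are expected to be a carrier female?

Cross: X+X- × X-Y
Offspring: 1 X+X-, 1 X+Y, 1 X-X-, 1 X-Y
Probability of a carrier female: 1/4
Expected count = 1/4 × 220 = 55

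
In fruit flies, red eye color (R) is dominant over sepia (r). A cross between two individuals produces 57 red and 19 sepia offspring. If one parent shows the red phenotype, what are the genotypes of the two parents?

Observed offspring: 57 red, 19 sepia
The observed ratio simplifies to 3:1. Sepia (rr) offspring appear, so each parent must contribute one r allele. The parent stated to show red carries R, so it is Rr. The other parent is then either Rr or rr: Rr × rr would give a 1:1 split, whereas Rr × Rr gives 3:1 — matching the data. So both parents are heterozygous (Rr × Rr).
Parent genotypes: Rr × Rr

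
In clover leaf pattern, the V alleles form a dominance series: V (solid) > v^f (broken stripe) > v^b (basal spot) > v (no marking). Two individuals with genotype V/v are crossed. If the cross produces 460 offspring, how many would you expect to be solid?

Cross: V/v × V/v
Allele dominance: V > v^f > v^b > v
Offspring genotypes: 1 V/V, 2 V/v, 1 v/v
Phenotype counts: 3 solid, 1 unmarked
solid: 3 out of 4 → fraction 3/4
Expected count = 3/4 × 460 = 345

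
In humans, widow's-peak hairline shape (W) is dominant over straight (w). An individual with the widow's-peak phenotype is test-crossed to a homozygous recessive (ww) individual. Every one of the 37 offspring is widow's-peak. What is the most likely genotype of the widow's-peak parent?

Test cross: ? × ww
All offspring are widow's-peak.
If the unknown parent were heterozygous (Ww), about half of 37 offspring would be straight; none are. The unknown parent is most likely homozygous dominant (WW).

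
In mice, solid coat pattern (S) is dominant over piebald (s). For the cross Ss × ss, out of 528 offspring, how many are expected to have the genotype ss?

Punnett square for Ss × ss:
Offspring genotypes: 2 Ss, 2 ss
Total offspring: 4
Count with target: 2
Probability: 2/4 = 1/2
Expected count = 1/2 × 528 = 264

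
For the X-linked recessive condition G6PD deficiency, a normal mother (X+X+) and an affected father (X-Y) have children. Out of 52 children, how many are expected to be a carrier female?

Cross: X+X+ × X-Y
Offspring: 2 X+X-, 2 X+Y
Probability of a carrier female: 2/4 = 1/2
Expected count = 1/2 × 52 = 26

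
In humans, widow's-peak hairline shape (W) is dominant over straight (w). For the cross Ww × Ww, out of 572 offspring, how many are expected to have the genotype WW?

Punnett square for Ww × Ww:
Offspring genotypes: 1 WW, 2 Ww, 1 ww
Total offspring: 4
Count with target: 1
Probability: 1/4
Expected count = 1/4 × 572 = 143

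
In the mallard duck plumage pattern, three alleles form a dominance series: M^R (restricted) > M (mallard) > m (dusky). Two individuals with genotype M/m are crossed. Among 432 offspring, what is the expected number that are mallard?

Cross: M/m × M/m
Allele dominance: M^R > M > m
Offspring genotypes: 1 M/M, 2 M/m, 1 m/m
Phenotype counts: 3 mallard, 1 dusky
mallard: 3 out of 4 → fraction 3/4
Expected count = 3/4 × 432 = 324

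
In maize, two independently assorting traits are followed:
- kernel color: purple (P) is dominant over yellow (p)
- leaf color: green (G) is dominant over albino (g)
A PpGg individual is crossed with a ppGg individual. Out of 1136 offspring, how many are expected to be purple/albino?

Dihybrid cross PpGg × ppGg — consider each gene separately:
kernel color: Pp × pp → 2 Pp, 2 pp → 2 P_ : 2 pp (out of 4)
leaf color: Gg × Gg → 1 GG, 2 Gg, 1 gg → 3 G_ : 1 gg (out of 4)
Combine (counts out of 4 × 4 = 16): purple/green (P_G_) = 2×3 = 6; purple/albino (P_gg) = 2×1 = 2; yellow/green (ppG_) = 2×3 = 6; yellow/albino (ppgg) = 2×1 = 2
Phenotype counts (out of 16): 6 purple/green, 2 purple/albino, 6 yellow/green, 2 yellow/albino
purple/albino: 2 out of 16 → fraction 1/8
Expected count = 1/8 × 1136 = 142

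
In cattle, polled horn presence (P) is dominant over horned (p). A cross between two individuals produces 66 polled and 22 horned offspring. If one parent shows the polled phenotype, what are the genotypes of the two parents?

Observed offspring: 66 polled, 22 horned
The observed ratio simplifies to 3:1. Horned (pp) offspring appear, so each parent must contribute one p allele. The parent stated to show polled carries P, so it is Pp. The other parent is then either Pp or pp: Pp × pp would give a 1:1 split, whereas Pp × Pp gives 3:1 — matching the data. So both parents are heterozygous (Pp × Pp).
Parent genotypes: Pp × Pp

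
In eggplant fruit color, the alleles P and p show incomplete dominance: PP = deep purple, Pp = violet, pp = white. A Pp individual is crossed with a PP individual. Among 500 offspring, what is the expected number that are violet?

Punnett square for Pp × PP:
Offspring genotypes: 2 PP, 2 Pp
Phenotype counts: 2 deep purple, 2 violet
violet: 2 out of 4 → fraction 1/2
Expected count = 1/2 × 500 = 250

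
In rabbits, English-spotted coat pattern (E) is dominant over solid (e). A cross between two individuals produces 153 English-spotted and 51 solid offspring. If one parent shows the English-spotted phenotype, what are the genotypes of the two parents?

Observed offspring: 153 English-spotted, 51 solid
The observed ratio simplifies to 3:1. Solid (ee) offspring appear, so each parent must contribute one e allele. The parent stated to show English-spotted carries E, so it is Ee. The other parent is then either Ee or ee: Ee × ee would give a 1:1 split, whereas Ee × Ee gives 3:1 — matching the data. So both parents are heterozygous (Ee × Ee).
Parent genotypes: Ee × Ee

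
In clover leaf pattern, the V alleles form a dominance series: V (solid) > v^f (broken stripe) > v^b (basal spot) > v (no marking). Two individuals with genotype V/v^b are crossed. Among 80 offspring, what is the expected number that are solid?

Cross: V/v^b × V/v^b
Allele dominance: V > v^f > v^b > v
Offspring genotypes: 1 V/V, 2 V/v^b, 1 v^b/v^b
Phenotype counts: 3 solid, 1 basal spot
solid: 3 out of 4 → fraction 3/4
Expected count = 3/4 × 80 = 60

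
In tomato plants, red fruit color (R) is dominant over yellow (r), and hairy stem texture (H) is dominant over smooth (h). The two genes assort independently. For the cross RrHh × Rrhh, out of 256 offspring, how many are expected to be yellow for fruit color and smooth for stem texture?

Dihybrid cross RrHh × Rrhh — consider each gene separately:
fruit color: Rr × Rr → 1 RR, 2 Rr, 1 rr → 3 R_ : 1 rr (out of 4)
stem texture: Hh × hh → 2 Hh, 2 hh → 2 H_ : 2 hh (out of 4)
Looking for: yellow (rr) and smooth (hh)
P(yellow) = 1/4, P(smooth) = 2/4
P(both) = 1/4 × 2/4 = 2/16 = 1/8
Expected count = 1/8 × 256 = 32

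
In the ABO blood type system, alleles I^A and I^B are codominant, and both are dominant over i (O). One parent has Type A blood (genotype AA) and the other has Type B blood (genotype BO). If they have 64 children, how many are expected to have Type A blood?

Cross: AA × BO
Possible offspring genotypes: 2 AB, 2 AO
Blood type counts: 2 Type AB, 2 Type A
Probability of Type A: 2/4 = 1/2
Expected count = 1/2 × 64 = 32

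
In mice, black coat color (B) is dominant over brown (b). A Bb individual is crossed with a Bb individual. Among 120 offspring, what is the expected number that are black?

Punnett square for Bb × Bb:
Offspring genotypes: 1 BB, 2 Bb, 1 bb
black: 3, brown: 1
black: 3 out of 4 → fraction 3/4
Expected count = 3/4 × 120 = 90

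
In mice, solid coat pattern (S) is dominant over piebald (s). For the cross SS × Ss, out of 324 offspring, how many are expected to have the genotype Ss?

Punnett square for SS × Ss:
Offspring genotypes: 2 SS, 2 Ss
Total offspring: 4
Count with target: 2
Probability: 2/4 = 1/2
Expected count = 1/2 × 324 = 162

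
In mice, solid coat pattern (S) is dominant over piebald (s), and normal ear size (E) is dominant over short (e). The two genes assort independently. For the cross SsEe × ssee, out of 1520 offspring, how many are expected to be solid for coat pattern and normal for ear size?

Dihybrid cross SsEe × ssee — consider each gene separately:
coat pattern: Ss × ss → 2 Ss, 2 ss → 2 S_ : 2 ss (out of 4)
ear size: Ee × ee → 2 Ee, 2 ee → 2 E_ : 2 ee (out of 4)
Looking for: solid (S_) and normal (E_)
P(solid) = 2/4, P(normal) = 2/4
P(both) = 2/4 × 2/4 = 4/16 = 1/4
Expected count = 1/4 × 1520 = 380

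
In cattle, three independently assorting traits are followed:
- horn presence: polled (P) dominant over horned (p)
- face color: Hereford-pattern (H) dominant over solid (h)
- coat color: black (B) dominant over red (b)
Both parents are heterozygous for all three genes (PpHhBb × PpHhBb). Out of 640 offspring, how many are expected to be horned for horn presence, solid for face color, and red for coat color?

Trihybrid cross: PpHhBb × PpHhBb
Each trait segregates independently with a 3:1 phenotypic ratio, so each gene contributes 3/4 (dominant) or 1/4 (recessive).
Target: horned (horn presence), solid (face color), red (coat color)
Probability = product of independent per-trait probabilities
= 1/4 × 1/4 × 1/4 = 1/64
Expected count = 1/64 × 640 = 10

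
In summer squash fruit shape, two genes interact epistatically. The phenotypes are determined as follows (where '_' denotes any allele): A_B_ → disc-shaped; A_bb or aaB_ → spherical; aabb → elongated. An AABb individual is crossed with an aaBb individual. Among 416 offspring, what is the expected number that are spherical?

Cross: AABb × aaBb — consider each gene separately:
A gene: AA × aa → 4 Aa → 4 A_ (out of 4)
B gene: Bb × Bb → 1 BB, 2 Bb, 1 bb → 3 B_ : 1 bb (out of 4)
Genotype classes (out of 4 × 4 = 16): A_B_ = 4×3 = 12; A_bb = 4×1 = 4
Apply the phenotype rules: A_B_ (12) → disc-shaped; A_bb (4) → spherical
Phenotype counts (out of 16): 12 disc-shaped, 4 spherical
spherical: 4 out of 16 → fraction 1/4
Expected count = 1/4 × 416 = 104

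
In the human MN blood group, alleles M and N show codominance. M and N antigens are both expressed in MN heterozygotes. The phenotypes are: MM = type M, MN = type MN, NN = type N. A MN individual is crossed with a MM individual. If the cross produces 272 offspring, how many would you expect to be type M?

Punnett square for MN × MM:
Offspring genotypes: 2 MM, 2 MN
Phenotype counts: 2 type M, 2 type MN
type M: 2 out of 4 → fraction 1/2
Expected count = 1/2 × 272 = 136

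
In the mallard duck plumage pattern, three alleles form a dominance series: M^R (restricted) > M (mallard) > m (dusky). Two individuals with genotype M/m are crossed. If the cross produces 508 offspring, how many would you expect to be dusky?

Cross: M/m × M/m
Allele dominance: M^R > M > m
Offspring genotypes: 1 M/M, 2 M/m, 1 m/m
Phenotype counts: 3 mallard, 1 dusky
dusky: 1 out of 4 → fraction 1/4
Expected count = 1/4 × 508 = 127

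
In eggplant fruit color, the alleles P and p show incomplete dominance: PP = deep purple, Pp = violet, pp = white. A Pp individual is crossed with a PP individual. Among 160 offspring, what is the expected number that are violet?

Punnett square for Pp × PP:
Offspring genotypes: 2 PP, 2 Pp
Phenotype counts: 2 deep purple, 2 violet
violet: 2 out of 4 → fraction 1/2
Expected count = 1/2 × 160 = 80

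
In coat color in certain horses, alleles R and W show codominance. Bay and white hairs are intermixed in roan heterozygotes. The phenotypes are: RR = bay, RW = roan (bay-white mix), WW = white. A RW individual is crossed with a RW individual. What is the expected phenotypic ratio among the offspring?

Punnett square for RW × RW:
Offspring genotypes: 1 RR, 2 RW, 1 WW
Phenotype counts: 1 bay, 2 roan (bay-white mix), 1 white
Ratio: 1 bay : 2 roan (bay-white mix) : 1 white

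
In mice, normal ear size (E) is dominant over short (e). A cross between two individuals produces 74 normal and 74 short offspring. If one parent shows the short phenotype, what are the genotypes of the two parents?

Observed offspring: 74 normal, 74 short
The observed ratio simplifies to 1:1. One parent shows short, so its genotype must be ee. A 1:1 offspring split requires the other parent to be heterozygous (Ee).
Parent genotypes: ee × Ee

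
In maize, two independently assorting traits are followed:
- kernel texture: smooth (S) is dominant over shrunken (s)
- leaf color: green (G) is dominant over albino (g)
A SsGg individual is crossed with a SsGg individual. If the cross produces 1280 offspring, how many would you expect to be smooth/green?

Dihybrid cross SsGg × SsGg — consider each gene separately:
kernel texture: Ss × Ss → 1 SS, 2 Ss, 1 ss → 3 S_ : 1 ss (out of 4)
leaf color: Gg × Gg → 1 GG, 2 Gg, 1 gg → 3 G_ : 1 gg (out of 4)
Combine (counts out of 4 × 4 = 16): smooth/green (S_G_) = 3×3 = 9; smooth/albino (S_gg) = 3×1 = 3; shrunken/green (ssG_) = 1×3 = 3; shrunken/albino (ssgg) = 1×1 = 1
Phenotype counts (out of 16): 9 smooth/green, 3 smooth/albino, 3 shrunken/green, 1 shrunken/albino
smooth/green: 9 out of 16 → fraction 9/16
Expected count = 9/16 × 1280 = 720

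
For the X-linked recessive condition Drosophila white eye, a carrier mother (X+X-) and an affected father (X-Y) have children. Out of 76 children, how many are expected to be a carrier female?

Cross: X+X- × X-Y
Offspring: 1 X+X-, 1 X+Y, 1 X-X-, 1 X-Y
Probability of a carrier female: 1/4
Expected count = 1/4 × 76 = 19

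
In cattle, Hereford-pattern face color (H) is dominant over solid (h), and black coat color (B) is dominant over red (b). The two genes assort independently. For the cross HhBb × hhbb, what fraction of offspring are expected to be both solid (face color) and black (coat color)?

Dihybrid cross HhBb × hhbb — consider each gene separately:
face color: Hh × hh → 2 Hh, 2 hh → 2 H_ : 2 hh (out of 4)
coat color: Bb × bb → 2 Bb, 2 bb → 2 B_ : 2 bb (out of 4)
Looking for: solid (hh) and black (B_)
P(solid) = 2/4, P(black) = 2/4
P(both) = 2/4 × 2/4 = 4/16 = 1/4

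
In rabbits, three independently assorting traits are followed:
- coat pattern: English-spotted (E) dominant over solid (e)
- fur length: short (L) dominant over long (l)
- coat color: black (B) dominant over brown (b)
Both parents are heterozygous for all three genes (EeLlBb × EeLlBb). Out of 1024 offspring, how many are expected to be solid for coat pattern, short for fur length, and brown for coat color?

Trihybrid cross: EeLlBb × EeLlBb
Each trait segregates independently with a 3:1 phenotypic ratio, so each gene contributes 3/4 (dominant) or 1/4 (recessive).
Target: solid (coat pattern), short (fur length), brown (coat color)
Probability = product of independent per-trait probabilities
= 1/4 × 3/4 × 1/4 = 3/64
Expected count = 3/64 × 1024 = 48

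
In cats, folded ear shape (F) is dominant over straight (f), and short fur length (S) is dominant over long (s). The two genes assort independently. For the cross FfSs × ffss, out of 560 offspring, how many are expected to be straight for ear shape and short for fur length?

Dihybrid cross FfSs × ffss — consider each gene separately:
ear shape: Ff × ff → 2 Ff, 2 ff → 2 F_ : 2 ff (out of 4)
fur length: Ss × ss → 2 Ss, 2 ss → 2 S_ : 2 ss (out of 4)
Looking for: straight (ff) and short (S_)
P(straight) = 2/4, P(short) = 2/4
P(both) = 2/4 × 2/4 = 4/16 = 1/4
Expected count = 1/4 × 560 = 140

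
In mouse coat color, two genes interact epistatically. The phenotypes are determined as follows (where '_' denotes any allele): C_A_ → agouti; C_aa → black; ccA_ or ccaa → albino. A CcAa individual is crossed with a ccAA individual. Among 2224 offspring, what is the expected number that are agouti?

Cross: CcAa × ccAA — consider each gene separately:
C gene: Cc × cc → 2 Cc, 2 cc → 2 C_ : 2 cc (out of 4)
A gene: Aa × AA → 2 AA, 2 Aa → 4 A_ (out of 4)
Genotype classes (out of 4 × 4 = 16): C_A_ = 2×4 = 8; ccA_ = 2×4 = 8
Apply the phenotype rules: C_A_ (8) → agouti; ccA_ (8) → albino
Phenotype counts (out of 16): 8 agouti, 8 albino
agouti: 8 out of 16 → fraction 1/2
Expected count = 1/2 × 2224 = 1112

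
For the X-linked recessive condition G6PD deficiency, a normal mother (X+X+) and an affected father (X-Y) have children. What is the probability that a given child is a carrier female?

Cross: X+X+ × X-Y
Offspring: 2 X+X-, 2 X+Y
Probability of a carrier female: 2/4 = 1/2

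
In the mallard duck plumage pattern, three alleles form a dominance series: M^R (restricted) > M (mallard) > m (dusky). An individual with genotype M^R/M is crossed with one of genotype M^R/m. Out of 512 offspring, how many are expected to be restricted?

Cross: M^R/M × M^R/m
Allele dominance: M^R > M > m
Offspring genotypes: 1 M^R/M^R, 1 M^R/m, 1 M^R/M, 1 M/m
Phenotype counts: 3 restricted, 1 mallard
restricted: 3 out of 4 → fraction 3/4
Expected count = 3/4 × 512 = 384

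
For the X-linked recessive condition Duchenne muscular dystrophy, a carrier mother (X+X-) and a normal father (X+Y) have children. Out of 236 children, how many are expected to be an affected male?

Cross: X+X- × X+Y
Offspring: 1 X+X+, 1 X+Y, 1 X+X-, 1 X-Y
Probability of an affected male: 1/4
Expected count = 1/4 × 236 = 59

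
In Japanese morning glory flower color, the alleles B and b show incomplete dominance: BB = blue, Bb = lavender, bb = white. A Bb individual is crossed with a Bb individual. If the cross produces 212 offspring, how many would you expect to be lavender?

Punnett square for Bb × Bb:
Offspring genotypes: 1 BB, 2 Bb, 1 bb
Phenotype counts: 1 blue, 2 lavender, 1 white
lavender: 2 out of 4 → fraction 1/2
Expected count = 1/2 × 212 = 106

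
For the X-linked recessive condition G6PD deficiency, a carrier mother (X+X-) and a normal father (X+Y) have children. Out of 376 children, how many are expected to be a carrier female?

Cross: X+X- × X+Y
Offspring: 1 X+X+, 1 X+Y, 1 X+X-, 1 X-Y
Probability of a carrier female: 1/4
Expected count = 1/4 × 376 = 94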